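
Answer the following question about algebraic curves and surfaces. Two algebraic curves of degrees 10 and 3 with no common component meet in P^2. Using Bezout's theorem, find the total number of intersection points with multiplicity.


Bezout's theorem states the intersection count equals the product of degrees.
Intersection count = 10 * 3 = 30

30


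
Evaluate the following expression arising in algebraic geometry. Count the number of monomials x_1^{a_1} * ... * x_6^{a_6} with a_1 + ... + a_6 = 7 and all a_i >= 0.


The number of degree-7 monomials in 6 variables is C(d+n-1, n-1).
= C(7+6-1, 6-1) = C(12, 5)
= 792

792


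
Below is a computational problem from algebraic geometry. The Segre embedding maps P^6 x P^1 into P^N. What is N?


The Segre embedding maps P^m x P^n into P^N via
all products of coordinates from each factor.
N = (m+1)(n+1) - 1
N = (6+1)(1+1) - 1
N = 7*2 - 1
N = 14 - 1 = 13

13


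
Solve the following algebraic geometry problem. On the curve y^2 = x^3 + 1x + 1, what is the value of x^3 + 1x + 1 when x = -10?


Compute x^3 + 1x + 1 at x = -10:
x^3 = (-10)^3 = -1000
1*x = 1*(-10) = -10
Sum: -1000 - 10 + 1 = -1009

-1009


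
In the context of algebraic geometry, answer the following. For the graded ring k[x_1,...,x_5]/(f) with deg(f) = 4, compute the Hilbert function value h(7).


For R = k[x_1,...,x_n]/(f) with f homogeneous of degree e:
The Hilbert series is (1 - t^e)/(1 - t)^n.
So h(d) = C(d+n-1, n-1) - C(d-e+n-1, n-1) for d >= e.
With n=5, e=4, d=7:
C(7+5-1, 5-1) = C(11, 4) = 330
C(7-4+5-1, 5-1) = C(7, 4) = 35
h(7) = 330 - 35 = 295

295


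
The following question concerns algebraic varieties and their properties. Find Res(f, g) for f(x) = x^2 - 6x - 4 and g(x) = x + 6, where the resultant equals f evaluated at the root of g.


For Res(f, x - c), we evaluate f at x = c.
f(-6) = (-6)^2 - 6*(-6) - 4
= 36 + 36 - 4
= 72 - 4 = 68
Res(f, g) = 68

68


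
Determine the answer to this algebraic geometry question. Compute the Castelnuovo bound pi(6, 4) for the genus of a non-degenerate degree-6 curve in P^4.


Castelnuovo's bound: write d - 1 = m(r-1) + epsilon with 0 <= epsilon < r-1.
d - 1 = 6 - 1 = 5
r - 1 = 4 - 1 = 3
5 = 1*3 + 2, so m = 1, epsilon = 2
pi(d, r) = m(m-1)(r-1)/2 + m*epsilon
= 1*0*3/2 + 1*2
= 0/2 + 2
= 0 + 2 = 2

2


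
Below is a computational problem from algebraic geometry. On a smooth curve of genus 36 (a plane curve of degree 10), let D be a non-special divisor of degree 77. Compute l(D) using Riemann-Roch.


First, compute the genus of a smooth plane curve of degree 10:
g = (d-1)(d-2)/2 = (10-1)(10-2)/2 = 36
For a non-special divisor D (i.e., h^1(D) = 0), Riemann-Roch gives:
l(D) = deg(D) - g + 1
Since deg(D) = 77 >= 2g - 1 = 71, D is non-special.
l(D) = 77 - 36 + 1 = 42

42


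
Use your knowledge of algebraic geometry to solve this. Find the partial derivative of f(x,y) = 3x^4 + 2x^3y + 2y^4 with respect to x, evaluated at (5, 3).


df/dx = 4*3*x^3 + 3*2*x^2*y
At (5,3): 4*3*5^3 + 3*2*5^2*3
= 1500 + 450
= 1950

1950


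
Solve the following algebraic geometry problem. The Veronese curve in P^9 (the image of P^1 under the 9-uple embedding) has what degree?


The rational normal curve in P^9 is the image of P^1 under the 9-uple Veronese.
A general hyperplane in P^9 pulls back to a degree-9 form on P^1, which has 9 zeros,
so the curve meets a general hyperplane in 9 points. Degree = 9.

9


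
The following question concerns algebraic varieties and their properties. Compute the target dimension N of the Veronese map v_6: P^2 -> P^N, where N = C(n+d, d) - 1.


The Veronese embedding v_d: P^n -> P^N maps each point to all
degree-d monomials in n+1 homogeneous coordinates.
N = C(n+d, d) - 1
N = C(2+6, 6) - 1
N = C(8, 6) - 1
C(8, 6) = 28
N = 28 - 1 = 27

27


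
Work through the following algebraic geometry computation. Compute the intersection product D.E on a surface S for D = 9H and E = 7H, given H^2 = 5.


Using bilinearity of the intersection pairing on a surface S:
(aH).(bH) = ab * (H.H)
We have H^2 = 5.
D.E = (9H).(7H) = 9*7*5
= 63*5
= 315

315


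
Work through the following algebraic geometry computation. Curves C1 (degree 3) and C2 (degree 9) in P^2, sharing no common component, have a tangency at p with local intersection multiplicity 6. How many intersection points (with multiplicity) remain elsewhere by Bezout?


By Bezout's theorem, the total intersection number is d1 * d2.
Total = 3 * 9 = 27
Intersection multiplicity at p = 6
Remaining intersections = 27 - 6 = 21

21


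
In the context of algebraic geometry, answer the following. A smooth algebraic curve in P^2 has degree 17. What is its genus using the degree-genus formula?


Using the genus formula for smooth plane curves:
g = (d-1)(d-2)/2
g = (17-1)(17-2)/2
g = 16*15/2
g = 240/2 = 120

120


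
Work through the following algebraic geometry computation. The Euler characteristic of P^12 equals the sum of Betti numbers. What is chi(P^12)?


The complex projective space P^12 has one cell in each even real dimension 0, 2, ..., 24.
The cohomology groups are H^{2k}(P^12) = Z for k = 0,...,12, and 0 otherwise.
Euler characteristic = sum of Betti numbers = 1 per even-dimensional cohomology group.
chi(P^12) = 12 + 1 = 13

13


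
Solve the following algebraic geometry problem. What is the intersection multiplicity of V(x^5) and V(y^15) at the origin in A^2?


The intersection multiplicity of V(x^a) and V(y^b) at the origin is:
I(O; V(x^5), V(y^15)) = dim_k(k[x,y]/(x^5, y^15))
A basis for k[x,y]/(x^5, y^15) is the set of monomials x^i * y^j
where 0 <= i < 5 and 0 <= j < 15.
The number of such monomials is 5 * 15 = 75

75


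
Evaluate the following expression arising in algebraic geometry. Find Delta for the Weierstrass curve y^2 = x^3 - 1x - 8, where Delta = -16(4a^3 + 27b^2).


Compute each component:
4a^3 = 4*(-1)^3 = 4*(-1) = -4
27b^2 = 27*(-8)^2 = 27*64 = 1728
4a^3 + 27b^2 = -4 + 1728 = 1724
Delta = -16*1724 = -27584

-27584


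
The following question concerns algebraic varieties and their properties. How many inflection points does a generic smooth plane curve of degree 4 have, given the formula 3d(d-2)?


For a general smooth plane curve C of degree d, the inflection points are
the intersection of C with its Hessian curve, which has degree 3(d-2).
By Bezout, the total intersection number is d * 3(d-2) = 4 * 6 = 24.
For a general curve every flex is ordinary, so each contributes
multiplicity 1 to C·Hess(C), and the number of distinct inflection
points is 3d(d-2).
Inflection points = 3*4*(4-2) = 3*4*2 = 24

24


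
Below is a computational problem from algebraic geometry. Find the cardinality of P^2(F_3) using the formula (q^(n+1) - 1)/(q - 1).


P^2(F_3) has (q^(n+1) - 1)/(q - 1) points.
= 3^2 + 3^1 + 3^0
= 9 + 3 + 1
= 13

13


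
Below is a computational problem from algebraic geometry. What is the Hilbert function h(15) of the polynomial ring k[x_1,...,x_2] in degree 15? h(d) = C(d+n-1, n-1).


The Hilbert function for the polynomial ring in 2 variables is:
h(d) = C(d+n-1, n-1)
h(15) = C(15+2-1, 2-1) = C(16, 1)
= 16! / (1! * 15!)
= 16

16


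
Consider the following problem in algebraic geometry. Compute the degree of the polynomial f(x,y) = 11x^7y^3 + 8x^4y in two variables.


Examine each term for its total degree (sum of exponents).
  Term '11x^7y^3' has total degree 7+3 = 10.
  Term '8x^4y' has total degree 4+1 = 5.
The maximum total degree among all terms is 10.

10


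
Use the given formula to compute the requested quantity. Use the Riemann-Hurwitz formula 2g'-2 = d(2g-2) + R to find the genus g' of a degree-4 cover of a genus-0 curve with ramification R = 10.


Riemann-Hurwitz formula: 2g' - 2 = d(2g - 2) + R
Given: d = 4, g = 0, R = 10
2g' - 2 = 4*(2*0 - 2) + 10
2g' - 2 = 4*(-2) + 10
2g' - 2 = -8 + 10 = 2
2g' = 4
g' = 2

2


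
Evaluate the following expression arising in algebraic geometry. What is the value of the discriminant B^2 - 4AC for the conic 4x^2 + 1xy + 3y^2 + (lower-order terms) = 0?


The discriminant of a conic Ax^2 + Bxy + Cy^2 + ... = 0 is B^2 - 4AC.
B^2 = 1^2 = 1
4AC = 4*4*3 = 48
Discriminant = 1 - 48 = -47

-47


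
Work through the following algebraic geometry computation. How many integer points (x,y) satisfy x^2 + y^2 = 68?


Systematically check integer values of x where x^2 <= 68.
For each valid x, check if 68 - x^2 is a perfect square.
x=2: 68 - 4 = 64, sqrt = 8 (valid)
x=8: 68 - 64 = 4, sqrt = 2 (valid)
Total integer solutions found: 8

8


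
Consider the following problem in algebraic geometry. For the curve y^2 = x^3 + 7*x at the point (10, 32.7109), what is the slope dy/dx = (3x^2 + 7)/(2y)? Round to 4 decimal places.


Using implicit differentiation of y^2 = x^3 + 7*x:
2y * dy/dx = 3x^2 + 7
dy/dx = (3x^2 + 7)/(2y)
Numerator: 3*10^2 + 7 = 307
Denominator: 2*32.7109 = 65.4218
dy/dx = 307/65.4218 = 4.6926

4.6926


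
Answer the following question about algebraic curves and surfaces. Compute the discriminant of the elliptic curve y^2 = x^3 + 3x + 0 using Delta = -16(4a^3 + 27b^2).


Compute each component:
4a^3 = 4*3^3 = 4*27 = 108
27b^2 = 27*0^2 = 27*0 = 0
4a^3 + 27b^2 = 108 + 0 = 108
Delta = -16*108 = -1728

-1728


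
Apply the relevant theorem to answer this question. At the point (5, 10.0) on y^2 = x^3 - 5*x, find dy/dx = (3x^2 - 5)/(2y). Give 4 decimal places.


Using implicit differentiation of y^2 = x^3 - 5*x:
2y * dy/dx = 3x^2 - 5
dy/dx = (3x^2 - 5)/(2y)
Numerator: 3*5^2 - 5 = 70
Denominator: 2*10.0 = 20.0
dy/dx = 70/20.0 = 3.5000

3.5000


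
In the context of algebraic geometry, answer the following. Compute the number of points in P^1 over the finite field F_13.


P^1(F_13) has (q^(n+1) - 1)/(q - 1) points.
= 13^1 + 13^0
= 13 + 1
= 14

14


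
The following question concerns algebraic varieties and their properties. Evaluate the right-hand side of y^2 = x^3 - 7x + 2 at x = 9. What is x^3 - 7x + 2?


Compute x^3 - 7x + 2 at x = 9:
x^3 = 9^3 = 729
(-7)*x = (-7)*9 = -63
Sum: 729 - 63 + 2 = 668

668


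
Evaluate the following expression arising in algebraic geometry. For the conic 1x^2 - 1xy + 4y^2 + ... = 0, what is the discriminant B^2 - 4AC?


The discriminant of a conic Ax^2 + Bxy + Cy^2 + ... = 0 is B^2 - 4AC.
B^2 = (-1)^2 = 1
4AC = 4*1*4 = 16
Discriminant = 1 - 16 = -15

-15


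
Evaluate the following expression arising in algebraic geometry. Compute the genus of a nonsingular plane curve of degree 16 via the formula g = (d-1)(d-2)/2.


Using the genus formula for smooth plane curves:
g = (d-1)(d-2)/2
g = (16-1)(16-2)/2
g = 15*14/2
g = 210/2 = 105

105


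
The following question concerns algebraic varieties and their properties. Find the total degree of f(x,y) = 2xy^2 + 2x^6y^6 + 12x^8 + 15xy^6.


Examine each term for its total degree (sum of exponents).
  Term '2xy^2' has total degree 1+2 = 3.
  Term '2x^6y^6' has total degree 6+6 = 12.
  Term '12x^8' has total degree 8+0 = 8.
  Term '15xy^6' has total degree 1+6 = 7.
The maximum total degree among all terms is 12.

12


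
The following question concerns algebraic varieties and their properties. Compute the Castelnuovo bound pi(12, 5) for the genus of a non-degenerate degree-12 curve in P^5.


Castelnuovo's bound: write d - 1 = m(r-1) + epsilon with 0 <= epsilon < r-1.
d - 1 = 12 - 1 = 11
r - 1 = 5 - 1 = 4
11 = 2*4 + 3, so m = 2, epsilon = 3
pi(d, r) = m(m-1)(r-1)/2 + m*epsilon
= 2*1*4/2 + 2*3
= 8/2 + 6
= 4 + 6 = 10

10


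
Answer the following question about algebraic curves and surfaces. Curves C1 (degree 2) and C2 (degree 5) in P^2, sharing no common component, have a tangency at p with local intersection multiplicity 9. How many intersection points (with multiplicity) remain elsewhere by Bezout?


By Bezout's theorem, the total intersection number is d1 * d2.
Total = 2 * 5 = 10
Intersection multiplicity at p = 9
Remaining intersections = 10 - 9 = 1

1


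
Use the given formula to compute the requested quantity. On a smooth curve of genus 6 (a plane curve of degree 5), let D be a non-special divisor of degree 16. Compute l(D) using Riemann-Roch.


First, compute the genus of a smooth plane curve of degree 5:
g = (d-1)(d-2)/2 = (5-1)(5-2)/2 = 6
For a non-special divisor D (i.e., h^1(D) = 0), Riemann-Roch gives:
l(D) = deg(D) - g + 1
Since deg(D) = 16 >= 2g - 1 = 11, D is non-special.
l(D) = 16 - 6 + 1 = 11

11


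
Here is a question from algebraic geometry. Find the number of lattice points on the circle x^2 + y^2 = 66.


Systematically check integer values of x where x^2 <= 66.
For each valid x, check if 66 - x^2 is a perfect square.
Total integer solutions found: 0

0


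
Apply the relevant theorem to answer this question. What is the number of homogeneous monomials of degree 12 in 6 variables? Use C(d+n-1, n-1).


The number of degree-12 monomials in 6 variables is C(d+n-1, n-1).
= C(12+6-1, 6-1) = C(17, 5)
= 6188

6188


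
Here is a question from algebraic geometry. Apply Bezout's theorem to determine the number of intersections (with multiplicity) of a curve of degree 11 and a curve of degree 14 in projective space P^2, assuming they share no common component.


Bezout's theorem states the intersection count equals the product of degrees.
Intersection count = 11 * 14 = 154

154


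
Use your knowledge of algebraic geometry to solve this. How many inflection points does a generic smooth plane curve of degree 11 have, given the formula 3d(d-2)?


For a general smooth plane curve C of degree d, the inflection points are
the intersection of C with its Hessian curve, which has degree 3(d-2).
By Bezout, the total intersection number is d * 3(d-2) = 11 * 27 = 297.
For a general curve every flex is ordinary, so each contributes
multiplicity 1 to C·Hess(C), and the number of distinct inflection
points is 3d(d-2).
Inflection points = 3*11*(11-2) = 3*11*9 = 297

297


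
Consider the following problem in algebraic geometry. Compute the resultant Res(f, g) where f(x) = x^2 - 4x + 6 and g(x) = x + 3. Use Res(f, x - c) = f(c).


For Res(f, x - c), we evaluate f at x = c.
f(-3) = (-3)^2 - 4*(-3) + 6
= 9 + 12 + 6
= 21 + 6 = 27
Res(f, g) = 27

27


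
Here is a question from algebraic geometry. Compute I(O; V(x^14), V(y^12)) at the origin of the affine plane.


The intersection multiplicity of V(x^a) and V(y^b) at the origin is:
I(O; V(x^14), V(y^12)) = dim_k(k[x,y]/(x^14, y^12))
A basis for k[x,y]/(x^14, y^12) is the set of monomials x^i * y^j
where 0 <= i < 14 and 0 <= j < 12.
The number of such monomials is 14 * 12 = 168

168


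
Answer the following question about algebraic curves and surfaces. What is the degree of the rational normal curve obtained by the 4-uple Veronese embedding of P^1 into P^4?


The rational normal curve in P^4 is the image of P^1 under the 4-uple Veronese.
A general hyperplane in P^4 pulls back to a degree-4 form on P^1, which has 4 zeros,
so the curve meets a general hyperplane in 4 points. Degree = 4.

4


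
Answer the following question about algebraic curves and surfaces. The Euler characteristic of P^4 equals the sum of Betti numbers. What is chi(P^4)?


The complex projective space P^4 has one cell in each even real dimension 0, 2, ..., 8.
The cohomology groups are H^{2k}(P^4) = Z for k = 0,...,4, and 0 otherwise.
Euler characteristic = sum of Betti numbers = 1 per even-dimensional cohomology group.
chi(P^4) = 4 + 1 = 5

5


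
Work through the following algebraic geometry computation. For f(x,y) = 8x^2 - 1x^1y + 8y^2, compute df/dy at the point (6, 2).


df/dy = (-1)*x^1 + 2*8*y^1
At (6,2): (-1)*6^1 + 2*8*2^1
= -6 + 32
= 26

26


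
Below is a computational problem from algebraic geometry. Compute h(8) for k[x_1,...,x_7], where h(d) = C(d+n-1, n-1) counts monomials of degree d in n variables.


The Hilbert function for the polynomial ring in 7 variables is:
h(d) = C(d+n-1, n-1)
h(8) = C(8+7-1, 7-1) = C(14, 6)
= 14! / (6! * 8!)
= 3003

3003


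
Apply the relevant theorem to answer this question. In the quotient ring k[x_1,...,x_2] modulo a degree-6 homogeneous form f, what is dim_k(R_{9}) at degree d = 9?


For R = k[x_1,...,x_n]/(f) with f homogeneous of degree e:
The Hilbert series is (1 - t^e)/(1 - t)^n.
So h(d) = C(d+n-1, n-1) - C(d-e+n-1, n-1) for d >= e.
With n=2, e=6, d=9:
C(9+2-1, 2-1) = C(10, 1) = 10
C(9-6+2-1, 2-1) = C(4, 1) = 4
h(9) = 10 - 4 = 6

6


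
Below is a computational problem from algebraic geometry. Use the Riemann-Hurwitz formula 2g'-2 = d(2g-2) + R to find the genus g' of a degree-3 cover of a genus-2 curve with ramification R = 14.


Riemann-Hurwitz formula: 2g' - 2 = d(2g - 2) + R
Given: d = 3, g = 2, R = 14
2g' - 2 = 3*(2*2 - 2) + 14
2g' - 2 = 3*2 + 14
2g' - 2 = 6 + 14 = 20
2g' = 22
g' = 11

11


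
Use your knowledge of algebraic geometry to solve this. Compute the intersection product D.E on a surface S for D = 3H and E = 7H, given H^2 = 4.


Using bilinearity of the intersection pairing on a surface S:
(aH).(bH) = ab * (H.H)
We have H^2 = 4.
D.E = (3H).(7H) = 3*7*4
= 21*4
= 84

84


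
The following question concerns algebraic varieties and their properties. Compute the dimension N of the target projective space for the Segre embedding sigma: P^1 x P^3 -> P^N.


The Segre embedding maps P^m x P^n into P^N via
all products of coordinates from each factor.
N = (m+1)(n+1) - 1
N = (1+1)(3+1) - 1
N = 2*4 - 1
N = 8 - 1 = 7

7


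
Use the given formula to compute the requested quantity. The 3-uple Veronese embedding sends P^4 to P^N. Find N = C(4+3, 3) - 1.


The Veronese embedding v_d: P^n -> P^N maps each point to all
degree-d monomials in n+1 homogeneous coordinates.
N = C(n+d, d) - 1
N = C(4+3, 3) - 1
N = C(7, 3) - 1
C(7, 3) = 35
N = 35 - 1 = 34

34


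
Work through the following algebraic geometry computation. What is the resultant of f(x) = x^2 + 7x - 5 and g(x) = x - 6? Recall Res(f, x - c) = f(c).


For Res(f, x - c), we evaluate f at x = c.
f(6) = 6^2 + 7*6 - 5
= 36 + 42 - 5
= 78 - 5 = 73
Res(f, g) = 73

73


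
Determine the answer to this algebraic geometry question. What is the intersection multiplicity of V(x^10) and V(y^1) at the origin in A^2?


The intersection multiplicity of V(x^a) and V(y^b) at the origin is:
I(O; V(x^10), V(y^1)) = dim_k(k[x,y]/(x^10, y^1))
A basis for k[x,y]/(x^10, y^1) is the set of monomials x^i * y^j
where 0 <= i < 10 and 0 <= j < 1.
The number of such monomials is 10 * 1 = 10

10


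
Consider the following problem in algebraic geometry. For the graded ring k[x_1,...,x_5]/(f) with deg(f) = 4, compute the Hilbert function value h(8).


For R = k[x_1,...,x_n]/(f) with f homogeneous of degree e:
The Hilbert series is (1 - t^e)/(1 - t)^n.
So h(d) = C(d+n-1, n-1) - C(d-e+n-1, n-1) for d >= e.
With n=5, e=4, d=8:
C(8+5-1, 5-1) = C(12, 4) = 495
C(8-4+5-1, 5-1) = C(8, 4) = 70
h(8) = 495 - 70 = 425

425


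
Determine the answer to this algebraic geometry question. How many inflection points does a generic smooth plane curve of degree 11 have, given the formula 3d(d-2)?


For a general smooth plane curve C of degree d, the inflection points are
the intersection of C with its Hessian curve, which has degree 3(d-2).
By Bezout, the total intersection number is d * 3(d-2) = 11 * 27 = 297.
For a general curve every flex is ordinary, so each contributes
multiplicity 1 to C·Hess(C), and the number of distinct inflection
points is 3d(d-2).
Inflection points = 3*11*(11-2) = 3*11*9 = 297

297


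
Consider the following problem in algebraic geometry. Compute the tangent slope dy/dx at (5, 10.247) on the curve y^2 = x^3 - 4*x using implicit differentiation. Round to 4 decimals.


Using implicit differentiation of y^2 = x^3 - 4*x:
2y * dy/dx = 3x^2 - 4
dy/dx = (3x^2 - 4)/(2y)
Numerator: 3*5^2 - 4 = 71
Denominator: 2*10.247 = 20.494
dy/dx = 71/20.494 = 3.4644

3.4644


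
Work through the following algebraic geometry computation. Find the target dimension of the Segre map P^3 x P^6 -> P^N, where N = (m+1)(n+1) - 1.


The Segre embedding maps P^m x P^n into P^N via
all products of coordinates from each factor.
N = (m+1)(n+1) - 1
N = (3+1)(6+1) - 1
N = 4*7 - 1
N = 28 - 1 = 27

27


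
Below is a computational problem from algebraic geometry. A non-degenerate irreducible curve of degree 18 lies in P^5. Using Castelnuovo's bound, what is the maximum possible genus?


Castelnuovo's bound: write d - 1 = m(r-1) + epsilon with 0 <= epsilon < r-1.
d - 1 = 18 - 1 = 17
r - 1 = 5 - 1 = 4
17 = 4*4 + 1, so m = 4, epsilon = 1
pi(d, r) = m(m-1)(r-1)/2 + m*epsilon
= 4*3*4/2 + 4*1
= 48/2 + 4
= 24 + 4 = 28

28


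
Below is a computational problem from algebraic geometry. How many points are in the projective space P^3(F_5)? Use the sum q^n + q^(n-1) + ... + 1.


P^3(F_5) has (q^(n+1) - 1)/(q - 1) points.
= 5^3 + 5^2 + 5^1 + 5^0
= 125 + 25 + 5 + 1
= 156

156


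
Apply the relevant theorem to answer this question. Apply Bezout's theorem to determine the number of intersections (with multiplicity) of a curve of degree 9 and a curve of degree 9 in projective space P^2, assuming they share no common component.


Bezout's theorem states the intersection count equals the product of degrees.
Intersection count = 9 * 9 = 81

81


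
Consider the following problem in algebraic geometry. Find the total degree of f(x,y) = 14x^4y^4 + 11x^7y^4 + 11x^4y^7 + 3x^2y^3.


Examine each term for its total degree (sum of exponents).
  Term '14x^4y^4' has total degree 4+4 = 8.
  Term '11x^7y^4' has total degree 7+4 = 11.
  Term '11x^4y^7' has total degree 4+7 = 11.
  Term '3x^2y^3' has total degree 2+3 = 5.
The maximum total degree among all terms is 11.

11


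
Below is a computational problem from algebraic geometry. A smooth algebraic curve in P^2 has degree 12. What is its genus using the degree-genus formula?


Using the genus formula for smooth plane curves:
g = (d-1)(d-2)/2
g = (12-1)(12-2)/2
g = 11*10/2
g = 110/2 = 55

55


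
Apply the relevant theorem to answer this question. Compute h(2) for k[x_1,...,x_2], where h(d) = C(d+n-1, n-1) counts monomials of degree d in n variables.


The Hilbert function for the polynomial ring in 2 variables is:
h(d) = C(d+n-1, n-1)
h(2) = C(2+2-1, 2-1) = C(3, 1)
= 3! / (1! * 2!)
= 3

3


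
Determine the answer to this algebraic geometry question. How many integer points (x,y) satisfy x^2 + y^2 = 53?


Systematically check integer values of x where x^2 <= 53.
For each valid x, check if 53 - x^2 is a perfect square.
x=2: 53 - 4 = 49, sqrt = 7 (valid)
x=7: 53 - 49 = 4, sqrt = 2 (valid)
Total integer solutions found: 8

8


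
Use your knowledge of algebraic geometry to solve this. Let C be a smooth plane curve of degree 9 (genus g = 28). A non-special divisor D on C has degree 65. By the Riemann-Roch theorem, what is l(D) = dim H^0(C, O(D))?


First, compute the genus of a smooth plane curve of degree 9:
g = (d-1)(d-2)/2 = (9-1)(9-2)/2 = 28
For a non-special divisor D (i.e., h^1(D) = 0), Riemann-Roch gives:
l(D) = deg(D) - g + 1
Since deg(D) = 65 >= 2g - 1 = 55, D is non-special.
l(D) = 65 - 28 + 1 = 38

38


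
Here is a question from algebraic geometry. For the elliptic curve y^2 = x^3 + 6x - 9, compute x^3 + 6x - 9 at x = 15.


Compute x^3 + 6x - 9 at x = 15:
x^3 = 15^3 = 3375
6*x = 6*15 = 90
Sum: 3375 + 90 - 9 = 3456

3456


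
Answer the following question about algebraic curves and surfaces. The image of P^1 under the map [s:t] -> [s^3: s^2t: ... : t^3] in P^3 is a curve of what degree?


The rational normal curve in P^3 is the image of P^1 under the 3-uple Veronese.
A general hyperplane in P^3 pulls back to a degree-3 form on P^1, which has 3 zeros,
so the curve meets a general hyperplane in 3 points. Degree = 3.

3


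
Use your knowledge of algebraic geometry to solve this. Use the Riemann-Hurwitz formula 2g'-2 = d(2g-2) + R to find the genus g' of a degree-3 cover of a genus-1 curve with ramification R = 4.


Riemann-Hurwitz formula: 2g' - 2 = d(2g - 2) + R
Given: d = 3, g = 1, R = 4
2g' - 2 = 3*(2*1 - 2) + 4
2g' - 2 = 3*0 + 4
2g' - 2 = 0 + 4 = 4
2g' = 6
g' = 3

3


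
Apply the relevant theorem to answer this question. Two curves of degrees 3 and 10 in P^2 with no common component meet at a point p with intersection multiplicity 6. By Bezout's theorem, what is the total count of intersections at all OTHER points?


By Bezout's theorem, the total intersection number is d1 * d2.
Total = 3 * 10 = 30
Intersection multiplicity at p = 6
Remaining intersections = 30 - 6 = 24

24


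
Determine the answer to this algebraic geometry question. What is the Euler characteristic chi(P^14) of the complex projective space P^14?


The complex projective space P^14 has one cell in each even real dimension 0, 2, ..., 28.
The cohomology groups are H^{2k}(P^14) = Z for k = 0,...,14, and 0 otherwise.
Euler characteristic = sum of Betti numbers = 1 per even-dimensional cohomology group.
chi(P^14) = 14 + 1 = 15

15


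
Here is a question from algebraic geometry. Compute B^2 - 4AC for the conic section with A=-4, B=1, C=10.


The discriminant of a conic Ax^2 + Bxy + Cy^2 + ... = 0 is B^2 - 4AC.
B^2 = 1^2 = 1
4AC = 4*(-4)*10 = -160
Discriminant = 1 + 160 = 161

161


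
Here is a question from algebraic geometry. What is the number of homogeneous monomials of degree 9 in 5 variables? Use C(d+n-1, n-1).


The number of degree-9 monomials in 5 variables is C(d+n-1, n-1).
= C(9+5-1, 5-1) = C(13, 4)
= 715

715


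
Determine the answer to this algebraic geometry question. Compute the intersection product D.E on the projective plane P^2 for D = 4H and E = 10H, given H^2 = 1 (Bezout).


Using bilinearity of the intersection pairing on the projective plane P^2:
(aH).(bH) = ab * (H.H)
We have H^2 = 1 (Bezout).
D.E = (4H).(10H) = 4*10*1
= 40*1
= 40

40


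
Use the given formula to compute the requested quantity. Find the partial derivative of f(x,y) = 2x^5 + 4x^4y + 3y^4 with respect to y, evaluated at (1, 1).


df/dy = 4*x^4 + 4*3*y^3
At (1,1): 4*1^4 + 4*3*1^3
= 4 + 12
= 16

16


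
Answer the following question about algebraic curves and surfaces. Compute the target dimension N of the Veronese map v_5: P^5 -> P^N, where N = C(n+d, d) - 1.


The Veronese embedding v_d: P^n -> P^N maps each point to all
degree-d monomials in n+1 homogeneous coordinates.
N = C(n+d, d) - 1
N = C(5+5, 5) - 1
N = C(10, 5) - 1
C(10, 5) = 252
N = 252 - 1 = 251

251


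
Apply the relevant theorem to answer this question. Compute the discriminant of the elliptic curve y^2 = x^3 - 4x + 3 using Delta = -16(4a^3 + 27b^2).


Compute each component:
4a^3 = 4*(-4)^3 = 4*(-64) = -256
27b^2 = 27*3^2 = 27*9 = 243
4a^3 + 27b^2 = -256 + 243 = -13
Delta = -16*(-13) = 208

208


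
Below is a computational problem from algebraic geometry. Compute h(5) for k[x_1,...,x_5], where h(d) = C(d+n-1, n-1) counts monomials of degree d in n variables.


The Hilbert function for the polynomial ring in 5 variables is:
h(d) = C(d+n-1, n-1)
h(5) = C(5+5-1, 5-1) = C(9, 4)
= 9! / (4! * 5!)
= 126

126


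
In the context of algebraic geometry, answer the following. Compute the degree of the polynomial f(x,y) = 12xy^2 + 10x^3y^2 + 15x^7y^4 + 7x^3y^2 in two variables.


Examine each term for its total degree (sum of exponents).
  Term '12xy^2' has total degree 1+2 = 3.
  Term '10x^3y^2' has total degree 3+2 = 5.
  Term '15x^7y^4' has total degree 7+4 = 11.
  Term '7x^3y^2' has total degree 3+2 = 5.
The maximum total degree among all terms is 11.

11


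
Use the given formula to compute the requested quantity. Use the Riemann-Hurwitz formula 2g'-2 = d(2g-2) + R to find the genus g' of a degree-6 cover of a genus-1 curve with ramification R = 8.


Riemann-Hurwitz formula: 2g' - 2 = d(2g - 2) + R
Given: d = 6, g = 1, R = 8
2g' - 2 = 6*(2*1 - 2) + 8
2g' - 2 = 6*0 + 8
2g' - 2 = 0 + 8 = 8
2g' = 10
g' = 5

5


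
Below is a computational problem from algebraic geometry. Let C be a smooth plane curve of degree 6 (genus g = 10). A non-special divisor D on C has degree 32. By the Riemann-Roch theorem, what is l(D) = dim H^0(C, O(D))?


First, compute the genus of a smooth plane curve of degree 6:
g = (d-1)(d-2)/2 = (6-1)(6-2)/2 = 10
For a non-special divisor D (i.e., h^1(D) = 0), Riemann-Roch gives:
l(D) = deg(D) - g + 1
Since deg(D) = 32 >= 2g - 1 = 19, D is non-special.
l(D) = 32 - 10 + 1 = 23

23


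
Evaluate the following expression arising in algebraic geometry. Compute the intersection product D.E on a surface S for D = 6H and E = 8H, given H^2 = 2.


Using bilinearity of the intersection pairing on a surface S:
(aH).(bH) = ab * (H.H)
We have H^2 = 2.
D.E = (6H).(8H) = 6*8*2
= 48*2
= 96

96


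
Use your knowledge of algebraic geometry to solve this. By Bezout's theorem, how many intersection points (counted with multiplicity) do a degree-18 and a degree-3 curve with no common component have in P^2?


Bezout's theorem states the intersection count equals the product of degrees.
Intersection count = 18 * 3 = 54

54


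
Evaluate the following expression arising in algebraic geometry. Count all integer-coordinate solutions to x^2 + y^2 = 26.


Systematically check integer values of x where x^2 <= 26.
For each valid x, check if 26 - x^2 is a perfect square.
x=1: 26 - 1 = 25, sqrt = 5 (valid)
x=5: 26 - 25 = 1, sqrt = 1 (valid)
Total integer solutions found: 8

8


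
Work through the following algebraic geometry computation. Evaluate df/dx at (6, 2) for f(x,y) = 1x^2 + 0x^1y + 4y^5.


df/dx = 2*1*x^1 + 1*0*x^0*y
At (6,2): 2*1*6^1 + 1*0*6^0*2
= 12 + 0
= 12

12


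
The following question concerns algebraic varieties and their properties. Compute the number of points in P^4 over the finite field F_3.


P^4(F_3) has (q^(n+1) - 1)/(q - 1) points.
= 3^4 + 3^3 + 3^2 + 3^1 + 3^0
= 81 + 27 + 9 + 3 + 1
= 121

121


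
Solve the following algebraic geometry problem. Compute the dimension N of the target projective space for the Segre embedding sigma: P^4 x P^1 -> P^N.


The Segre embedding maps P^m x P^n into P^N via
all products of coordinates from each factor.
N = (m+1)(n+1) - 1
N = (4+1)(1+1) - 1
N = 5*2 - 1
N = 10 - 1 = 9

9


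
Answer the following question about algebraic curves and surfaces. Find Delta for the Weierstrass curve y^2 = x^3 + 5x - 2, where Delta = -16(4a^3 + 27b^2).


Compute each component:
4a^3 = 4*5^3 = 4*125 = 500
27b^2 = 27*(-2)^2 = 27*4 = 108
4a^3 + 27b^2 = 500 + 108 = 608
Delta = -16*608 = -9728

-9728


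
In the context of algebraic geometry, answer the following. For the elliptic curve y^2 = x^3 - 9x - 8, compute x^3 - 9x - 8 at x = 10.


Compute x^3 - 9x - 8 at x = 10:
x^3 = 10^3 = 1000
(-9)*x = (-9)*10 = -90
Sum: 1000 - 90 - 8 = 902

902


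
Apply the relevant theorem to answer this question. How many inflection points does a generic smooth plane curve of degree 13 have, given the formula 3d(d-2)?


For a general smooth plane curve C of degree d, the inflection points are
the intersection of C with its Hessian curve, which has degree 3(d-2).
By Bezout, the total intersection number is d * 3(d-2) = 13 * 33 = 429.
For a general curve every flex is ordinary, so each contributes
multiplicity 1 to C·Hess(C), and the number of distinct inflection
points is 3d(d-2).
Inflection points = 3*13*(13-2) = 3*13*11 = 429

429


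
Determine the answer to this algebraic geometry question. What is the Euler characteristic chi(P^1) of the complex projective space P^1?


The complex projective space P^1 has one cell in each even real dimension 0, 2, ..., 2.
The cohomology groups are H^{2k}(P^1) = Z for k = 0,...,1, and 0 otherwise.
Euler characteristic = sum of Betti numbers = 1 per even-dimensional cohomology group.
chi(P^1) = 1 + 1 = 2

2


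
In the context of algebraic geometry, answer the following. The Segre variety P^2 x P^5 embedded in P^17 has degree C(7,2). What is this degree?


The degree of the Segre variety P^2 x P^5 is C(m+n, m).
= C(7, 2)
= 21

21


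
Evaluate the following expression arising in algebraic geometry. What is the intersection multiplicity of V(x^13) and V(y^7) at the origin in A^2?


The intersection multiplicity of V(x^a) and V(y^b) at the origin is:
I(O; V(x^13), V(y^7)) = dim_k(k[x,y]/(x^13, y^7))
A basis for k[x,y]/(x^13, y^7) is the set of monomials x^i * y^j
where 0 <= i < 13 and 0 <= j < 7.
The number of such monomials is 13 * 7 = 91

91


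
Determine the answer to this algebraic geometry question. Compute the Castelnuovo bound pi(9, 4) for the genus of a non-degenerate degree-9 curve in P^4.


Castelnuovo's bound: write d - 1 = m(r-1) + epsilon with 0 <= epsilon < r-1.
d - 1 = 9 - 1 = 8
r - 1 = 4 - 1 = 3
8 = 2*3 + 2, so m = 2, epsilon = 2
pi(d, r) = m(m-1)(r-1)/2 + m*epsilon
= 2*1*3/2 + 2*2
= 6/2 + 4
= 3 + 4 = 7

7


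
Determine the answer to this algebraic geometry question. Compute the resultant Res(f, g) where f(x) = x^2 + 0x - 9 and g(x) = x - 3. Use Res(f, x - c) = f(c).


For Res(f, x - c), we evaluate f at x = c.
f(3) = 3^2 + 0*3 - 9
= 9 + 0 - 9
= 9 - 9 = 0
Res(f, g) = 0

0


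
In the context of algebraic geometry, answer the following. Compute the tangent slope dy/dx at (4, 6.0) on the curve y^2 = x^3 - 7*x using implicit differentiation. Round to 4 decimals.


Using implicit differentiation of y^2 = x^3 - 7*x:
2y * dy/dx = 3x^2 - 7
dy/dx = (3x^2 - 7)/(2y)
Numerator: 3*4^2 - 7 = 41
Denominator: 2*6.0 = 12.0
dy/dx = 41/12.0 = 3.4167

3.4167


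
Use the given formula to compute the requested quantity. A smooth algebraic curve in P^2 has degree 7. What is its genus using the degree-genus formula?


Using the genus formula for smooth plane curves:
g = (d-1)(d-2)/2
g = (7-1)(7-2)/2
g = 6*5/2
g = 30/2 = 15

15


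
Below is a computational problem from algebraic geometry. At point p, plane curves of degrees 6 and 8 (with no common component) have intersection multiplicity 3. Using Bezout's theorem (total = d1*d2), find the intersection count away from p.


By Bezout's theorem, the total intersection number is d1 * d2.
Total = 6 * 8 = 48
Intersection multiplicity at p = 3
Remaining intersections = 48 - 3 = 45

45


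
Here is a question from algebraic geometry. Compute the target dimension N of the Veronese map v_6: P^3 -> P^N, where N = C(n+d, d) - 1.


The Veronese embedding v_d: P^n -> P^N maps each point to all
degree-d monomials in n+1 homogeneous coordinates.
N = C(n+d, d) - 1
N = C(3+6, 6) - 1
N = C(9, 6) - 1
C(9, 6) = 84
N = 84 - 1 = 83

83


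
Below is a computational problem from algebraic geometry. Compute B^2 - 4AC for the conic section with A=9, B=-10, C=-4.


The discriminant of a conic Ax^2 + Bxy + Cy^2 + ... = 0 is B^2 - 4AC.
B^2 = (-10)^2 = 100
4AC = 4*9*(-4) = -144
Discriminant = 100 + 144 = 244

244


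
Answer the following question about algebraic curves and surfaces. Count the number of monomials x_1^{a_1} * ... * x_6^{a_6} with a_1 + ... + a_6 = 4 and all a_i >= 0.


The number of degree-4 monomials in 6 variables is C(d+n-1, n-1).
= C(4+6-1, 6-1) = C(9, 5)
= 126

126


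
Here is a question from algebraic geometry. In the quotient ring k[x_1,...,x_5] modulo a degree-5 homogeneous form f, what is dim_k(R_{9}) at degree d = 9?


For R = k[x_1,...,x_n]/(f) with f homogeneous of degree e:
The Hilbert series is (1 - t^e)/(1 - t)^n.
So h(d) = C(d+n-1, n-1) - C(d-e+n-1, n-1) for d >= e.
With n=5, e=5, d=9:
C(9+5-1, 5-1) = C(13, 4) = 715
C(9-5+5-1, 5-1) = C(8, 4) = 70
h(9) = 715 - 70 = 645

645


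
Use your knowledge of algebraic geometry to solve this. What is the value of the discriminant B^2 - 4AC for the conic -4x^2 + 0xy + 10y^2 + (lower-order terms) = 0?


The discriminant of a conic Ax^2 + Bxy + Cy^2 + ... = 0 is B^2 - 4AC.
B^2 = 0^2 = 0
4AC = 4*(-4)*10 = -160
Discriminant = 0 + 160 = 160

160


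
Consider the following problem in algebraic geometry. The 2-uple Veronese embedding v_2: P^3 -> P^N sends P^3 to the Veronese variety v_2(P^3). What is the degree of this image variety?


The Veronese variety v_2(P^3) has degree d^r.
d^r = 2^3 = 8

8


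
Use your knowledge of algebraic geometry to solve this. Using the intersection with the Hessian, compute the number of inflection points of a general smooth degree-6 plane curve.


For a general smooth plane curve C of degree d, the inflection points are
the intersection of C with its Hessian curve, which has degree 3(d-2).
By Bezout, the total intersection number is d * 3(d-2) = 6 * 12 = 72.
For a general curve every flex is ordinary, so each contributes
multiplicity 1 to C·Hess(C), and the number of distinct inflection
points is 3d(d-2).
Inflection points = 3*6*(6-2) = 3*6*4 = 72

72


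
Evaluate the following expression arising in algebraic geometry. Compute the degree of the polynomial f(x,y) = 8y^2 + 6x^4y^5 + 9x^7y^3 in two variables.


Examine each term for its total degree (sum of exponents).
  Term '8y^2' has total degree 0+2 = 2.
  Term '6x^4y^5' has total degree 4+5 = 9.
  Term '9x^7y^3' has total degree 7+3 = 10.
The maximum total degree among all terms is 10.

10


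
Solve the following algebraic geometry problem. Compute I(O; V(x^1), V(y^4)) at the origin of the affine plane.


The intersection multiplicity of V(x^a) and V(y^b) at the origin is:
I(O; V(x^1), V(y^4)) = dim_k(k[x,y]/(x^1, y^4))
A basis for k[x,y]/(x^1, y^4) is the set of monomials x^i * y^j
where 0 <= i < 1 and 0 <= j < 4.
The number of such monomials is 1 * 4 = 4

4


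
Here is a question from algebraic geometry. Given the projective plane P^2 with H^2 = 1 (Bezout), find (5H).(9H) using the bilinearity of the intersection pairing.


Using bilinearity of the intersection pairing on the projective plane P^2:
(aH).(bH) = ab * (H.H)
We have H^2 = 1 (Bezout).
D.E = (5H).(9H) = 5*9*1
= 45*1
= 45

45


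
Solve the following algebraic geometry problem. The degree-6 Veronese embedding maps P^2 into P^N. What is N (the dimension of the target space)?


The Veronese embedding v_d: P^n -> P^N maps each point to all
degree-d monomials in n+1 homogeneous coordinates.
N = C(n+d, d) - 1
N = C(2+6, 6) - 1
N = C(8, 6) - 1
C(8, 6) = 28
N = 28 - 1 = 27

27


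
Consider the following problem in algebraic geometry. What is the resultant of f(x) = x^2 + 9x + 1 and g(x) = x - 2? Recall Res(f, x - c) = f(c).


For Res(f, x - c), we evaluate f at x = c.
f(2) = 2^2 + 9*2 + 1
= 4 + 18 + 1
= 22 + 1 = 23
Res(f, g) = 23

23


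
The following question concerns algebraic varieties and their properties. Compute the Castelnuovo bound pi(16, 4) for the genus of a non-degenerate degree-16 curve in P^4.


Castelnuovo's bound: write d - 1 = m(r-1) + epsilon with 0 <= epsilon < r-1.
d - 1 = 16 - 1 = 15
r - 1 = 4 - 1 = 3
15 = 5*3 + 0, so m = 5, epsilon = 0
pi(d, r) = m(m-1)(r-1)/2 + m*epsilon
= 5*4*3/2 + 5*0
= 60/2 + 0
= 30 + 0 = 30

30


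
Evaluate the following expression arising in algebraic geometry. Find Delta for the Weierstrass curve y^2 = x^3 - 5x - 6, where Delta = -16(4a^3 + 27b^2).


Compute each component:
4a^3 = 4*(-5)^3 = 4*(-125) = -500
27b^2 = 27*(-6)^2 = 27*36 = 972
4a^3 + 27b^2 = -500 + 972 = 472
Delta = -16*472 = -7552

-7552


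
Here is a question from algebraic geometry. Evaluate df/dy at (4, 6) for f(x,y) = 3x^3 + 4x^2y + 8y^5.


df/dy = 4*x^2 + 5*8*y^4
At (4,6): 4*4^2 + 5*8*6^4
= 64 + 51840
= 51904

51904


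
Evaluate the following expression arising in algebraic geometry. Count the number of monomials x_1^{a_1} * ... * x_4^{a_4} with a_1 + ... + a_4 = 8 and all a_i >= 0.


The number of degree-8 monomials in 4 variables is C(d+n-1, n-1).
= C(8+4-1, 4-1) = C(11, 3)
= 165

165


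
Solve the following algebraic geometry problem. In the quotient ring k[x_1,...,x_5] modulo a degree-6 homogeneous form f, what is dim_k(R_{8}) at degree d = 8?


For R = k[x_1,...,x_n]/(f) with f homogeneous of degree e:
The Hilbert series is (1 - t^e)/(1 - t)^n.
So h(d) = C(d+n-1, n-1) - C(d-e+n-1, n-1) for d >= e.
With n=5, e=6, d=8:
C(8+5-1, 5-1) = C(12, 4) = 495
C(8-6+5-1, 5-1) = C(6, 4) = 15
h(8) = 495 - 15 = 480

480
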